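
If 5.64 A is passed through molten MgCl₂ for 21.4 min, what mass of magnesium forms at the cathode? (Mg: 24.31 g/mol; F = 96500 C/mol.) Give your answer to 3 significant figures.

Charge passed = 5.64 × 1284 = 7242 C
n(e⁻) = Q/F = 7242/96500 = 0.07505 mol
Mg²⁺ + 2e⁻ → Mg, so n(Mg) = 0.07505 / 2 = 0.03753 mol
m = 0.03753 × 24.31 = 0.912 g

0.912 g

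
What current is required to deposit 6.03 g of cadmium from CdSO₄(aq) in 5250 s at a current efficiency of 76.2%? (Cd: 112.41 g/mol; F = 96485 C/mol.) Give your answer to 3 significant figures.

n(Cd) = 6.03 / 112.41 = 0.05364 mol
Cd²⁺ + 2e⁻ → Cd, so n(e⁻) = 2 × 0.05364 = 0.1073 mol
Q = 0.1073 × 96485 / 0.762 = 13590 C
I = Q / t = 13590 / 5250 s = 2.59 A

2.59 A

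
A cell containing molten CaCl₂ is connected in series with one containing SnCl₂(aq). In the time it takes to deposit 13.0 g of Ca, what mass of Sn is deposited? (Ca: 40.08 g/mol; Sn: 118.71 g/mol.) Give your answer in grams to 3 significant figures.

38.5 g

n(Ca) = 13.0 / 40.08 = 0.3244 mol
Ca²⁺ + 2e⁻ → Ca, so n(e⁻) = 2 × 0.3244 = 0.6488 mol
The cells are in series, so the same charge (and hence the same n(e⁻) = 0.6488 mol) passes through both.
Sn²⁺ + 2e⁻ → Sn, so n(Sn) = 0.6488 / 2 = 0.3244 mol
m(Sn) = 0.3244 × 118.71 = 38.5 g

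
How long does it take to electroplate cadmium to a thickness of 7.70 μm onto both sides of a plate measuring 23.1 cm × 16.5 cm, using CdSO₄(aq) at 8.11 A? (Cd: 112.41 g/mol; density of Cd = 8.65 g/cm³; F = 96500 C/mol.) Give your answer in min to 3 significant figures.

Plated area = 2 × 23.1 × 16.5 = 762.3 cm²
Volume = 762.3 × 7.70×10⁻⁴ cm = 0.5870 cm³
m(Cd) = 0.5870 × 8.65 = 5.078 g
n(Cd) = 5.078 / 112.41 = 0.04517 mol; n(e⁻) = 2 × 0.04517 = 0.09034 mol
Q = 0.09034 × 96500 = 8718 C
t = 8718 / 8.11 = 1075 s = 17.9 min

17.9 min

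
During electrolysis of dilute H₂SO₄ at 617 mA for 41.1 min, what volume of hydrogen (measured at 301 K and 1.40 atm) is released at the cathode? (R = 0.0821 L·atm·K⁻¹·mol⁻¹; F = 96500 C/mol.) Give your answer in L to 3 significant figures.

0.139 L

Charge passed = 0.617 × 2466 = 1522 C
n(e⁻) = Q/F = 1522/96500 = 0.01577 mol
2H⁺ + 2e⁻ → H₂, so n(H₂) = 0.01577 / 2 = 0.007885 mol
V = nRT/P = 0.007885 × 0.0821 × 301 / 1.40 = 0.1392 L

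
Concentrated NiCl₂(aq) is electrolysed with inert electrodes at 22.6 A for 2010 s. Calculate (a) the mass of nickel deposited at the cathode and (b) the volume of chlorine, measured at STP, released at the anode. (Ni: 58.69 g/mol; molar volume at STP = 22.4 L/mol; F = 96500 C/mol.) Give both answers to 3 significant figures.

13.8 g Ni; 5.27 L Cl₂

Q = 22.6 × 2010 = 45430 C; n(e⁻) = 45430 / 96500 = 0.4708 mol
Cathode: Ni²⁺ + 2e⁻ → Ni → n(Ni) = 0.4708/2 = 0.2354 mol → 13.8 g
Anode: 2Cl⁻ → Cl₂ + 2e⁻ → n(Cl₂) = 0.4708/2 = 0.2354 mol → 5.27 L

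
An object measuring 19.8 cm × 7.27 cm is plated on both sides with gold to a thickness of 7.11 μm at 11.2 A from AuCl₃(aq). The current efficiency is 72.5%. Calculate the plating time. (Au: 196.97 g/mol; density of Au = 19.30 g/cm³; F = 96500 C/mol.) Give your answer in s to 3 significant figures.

715 s

Plated area = 2 × 19.8 × 7.27 = 287.9 cm²
Volume = 287.9 × 7.11×10⁻⁴ cm = 0.2047 cm³
m(Au) = 0.2047 × 19.30 = 3.951 g
n(Au) = 3.951 / 196.97 = 0.02006 mol; n(e⁻) = 3 × 0.02006 = 0.06018 mol
Q = 0.06018 × 96500 / 0.725 = 8010 C
t = 8010 / 11.2 = 715.2 s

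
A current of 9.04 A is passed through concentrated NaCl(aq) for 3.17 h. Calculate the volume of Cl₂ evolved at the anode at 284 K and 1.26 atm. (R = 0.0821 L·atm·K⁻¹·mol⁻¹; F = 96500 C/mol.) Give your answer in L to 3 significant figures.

9.89 L

Charge passed = 9.04 × 11412 = 1.032×10^5 C
Moles of electrons = 1.032×10^5 / 96500 = 1.069 mol
2Cl⁻ → Cl₂ + 2e⁻, so n(Cl₂) = 1.069 / 2 = 0.5345 mol
V = nRT/P = 0.5345 × 0.0821 × 284 / 1.26 = 9.891 L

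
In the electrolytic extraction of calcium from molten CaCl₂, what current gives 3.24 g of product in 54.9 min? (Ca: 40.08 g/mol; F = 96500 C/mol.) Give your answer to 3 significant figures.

4.74 A

n(Ca) = 3.24 / 40.08 = 0.08084 mol
Ca²⁺ + 2e⁻ → Ca, so n(e⁻) = 2 × 0.08084 = 0.1617 mol
Q = 0.1617 × 96500 = 15600 C
I = Q / t = 15600 / 3294 s = 4.74 A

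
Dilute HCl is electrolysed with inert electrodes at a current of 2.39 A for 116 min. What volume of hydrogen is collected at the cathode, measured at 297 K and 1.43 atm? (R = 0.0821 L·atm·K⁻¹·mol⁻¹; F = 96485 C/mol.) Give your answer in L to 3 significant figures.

1.47 L

Q = It = 2.39 × 6960 = 16630 C
Moles of electrons = 16630 / 96485 = 0.1724 mol
2H⁺ + 2e⁻ → H₂, so n(H₂) = 0.1724 / 2 = 0.08620 mol
V = nRT/P = 0.08620 × 0.0821 × 297 / 1.43 = 1.470 L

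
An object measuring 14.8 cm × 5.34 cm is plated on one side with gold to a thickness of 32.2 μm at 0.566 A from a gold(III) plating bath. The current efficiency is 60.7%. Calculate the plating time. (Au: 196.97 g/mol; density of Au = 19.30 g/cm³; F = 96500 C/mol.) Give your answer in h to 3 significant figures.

5.84 h

Plated area = 14.8 × 5.34 = 79.03 cm²
Volume = 79.03 × 32.2×10⁻⁴ cm = 0.2545 cm³
m(Au) = 0.2545 × 19.30 = 4.912 g
n(Au) = 4.912 / 196.97 = 0.02494 mol; n(e⁻) = 3 × 0.02494 = 0.07482 mol
Q = 0.07482 × 96500 / 0.607 = 11890 C
t = 11890 / 0.566 = 21010 s = 5.84 h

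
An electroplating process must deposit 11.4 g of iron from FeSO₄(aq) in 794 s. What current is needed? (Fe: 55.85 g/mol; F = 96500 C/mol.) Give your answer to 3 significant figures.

n(Fe) = 11.4 / 55.85 = 0.2041 mol
Fe²⁺ + 2e⁻ → Fe, so n(e⁻) = 2 × 0.2041 = 0.4082 mol
Q = 0.4082 × 96500 = 39390 C
I = Q / t = 39390 / 794 s = 49.6 A

49.6 A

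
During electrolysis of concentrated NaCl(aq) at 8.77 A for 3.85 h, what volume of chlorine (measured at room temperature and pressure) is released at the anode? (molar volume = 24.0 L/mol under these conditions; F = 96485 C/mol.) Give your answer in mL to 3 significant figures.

Q = 8.77 A × 13860 s = 1.216×10^5 C
n(e⁻) = 1.216×10^5 / 96485 = 1.260 mol
2Cl⁻ → Cl₂ + 2e⁻, so n(Cl₂) = 1.260 / 2 = 0.6300 mol
V = 0.6300 × 24.0 = 15.12 L
= 15100 mL

15100 mL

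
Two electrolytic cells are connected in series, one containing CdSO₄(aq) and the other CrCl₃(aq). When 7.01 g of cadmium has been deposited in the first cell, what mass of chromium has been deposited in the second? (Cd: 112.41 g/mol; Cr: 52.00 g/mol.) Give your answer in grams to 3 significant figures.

n(Cd) = 7.01 / 112.41 = 0.06236 mol
Cd²⁺ + 2e⁻ → Cd, so n(e⁻) = 2 × 0.06236 = 0.1247 mol
The cells are in series, so the same charge (and hence the same n(e⁻) = 0.1247 mol) passes through both.
Cr³⁺ + 3e⁻ → Cr, so n(Cr) = 0.1247 / 3 = 0.04157 mol
m(Cr) = 0.04157 × 52.00 = 2.16 g

2.16 g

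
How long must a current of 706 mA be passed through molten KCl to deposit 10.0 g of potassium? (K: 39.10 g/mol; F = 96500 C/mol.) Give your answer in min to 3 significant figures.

n(K) = 10.0 / 39.10 = 0.2558 mol
K⁺ + e⁻ → K, so n(e⁻) = 0.2558 mol
Q = 0.2558 × 96500 = 24680 C
t = Q / I = 24680 / 0.706 = 34960 s = 583 min

583 min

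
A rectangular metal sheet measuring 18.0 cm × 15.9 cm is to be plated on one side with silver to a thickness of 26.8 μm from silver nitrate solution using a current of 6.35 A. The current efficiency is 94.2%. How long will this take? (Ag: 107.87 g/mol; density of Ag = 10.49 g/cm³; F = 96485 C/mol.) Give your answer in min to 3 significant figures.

Plated area = 18.0 × 15.9 = 286.2 cm²
Volume = 286.2 × 26.8×10⁻⁴ cm = 0.7670 cm³
m(Ag) = 0.7670 × 10.49 = 8.046 g
n(Ag) = 8.046 / 107.87 = 0.07459 mol; n(e⁻) = 0.07459 mol
Q = 0.07459 × 96485 / 0.942 = 7640 C
t = 7640 / 6.35 = 1203 s = 20.1 min

20.1 min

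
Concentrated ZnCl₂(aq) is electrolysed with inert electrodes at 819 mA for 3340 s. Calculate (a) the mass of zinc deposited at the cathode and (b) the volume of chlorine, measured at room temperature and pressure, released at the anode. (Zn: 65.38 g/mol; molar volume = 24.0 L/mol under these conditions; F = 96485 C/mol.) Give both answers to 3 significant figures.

0.927 g Zn; 0.340 L Cl₂

Q = 0.819 × 3340 = 2735 C; n(e⁻) = 2735 / 96485 = 0.02835 mol
Cathode: Zn²⁺ + 2e⁻ → Zn → n(Zn) = 0.02835/2 = 0.01418 mol → 0.927 g
Anode: 2Cl⁻ → Cl₂ + 2e⁻ → n(Cl₂) = 0.02835/2 = 0.01418 mol → 0.340 L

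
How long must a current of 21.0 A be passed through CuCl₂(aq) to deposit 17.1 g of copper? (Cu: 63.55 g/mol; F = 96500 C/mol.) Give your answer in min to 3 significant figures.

41.2 min

n(Cu) = 17.1 / 63.55 = 0.2691 mol
Cu²⁺ + 2e⁻ → Cu, so n(e⁻) = 2 × 0.2691 = 0.5382 mol
Q = 0.5382 × 96500 = 51940 C
t = Q / I = 51940 / 21.0 = 2473 s = 41.2 min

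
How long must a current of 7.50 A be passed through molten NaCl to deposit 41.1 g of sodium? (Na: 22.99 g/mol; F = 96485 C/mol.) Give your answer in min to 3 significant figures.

383 min

n(Na) = 41.1 / 22.99 = 1.788 mol
Na⁺ + e⁻ → Na, so n(e⁻) = 1.788 mol
Q = 1.788 × 96485 = 1.725×10^5 C
t = Q / I = 1.725×10^5 / 7.50 = 23000 s = 383 min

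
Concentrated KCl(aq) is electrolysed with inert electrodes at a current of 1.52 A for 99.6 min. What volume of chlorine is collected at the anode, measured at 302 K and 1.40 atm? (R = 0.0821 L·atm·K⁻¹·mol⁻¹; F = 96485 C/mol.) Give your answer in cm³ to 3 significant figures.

Q = 1.52 A × 5976 s = 9084 C
Moles of electrons = 9084 / 96485 = 0.09415 mol
2Cl⁻ → Cl₂ + 2e⁻, so n(Cl₂) = 0.09415 / 2 = 0.04708 mol
V = nRT/P = 0.04708 × 0.0821 × 302 / 1.40 = 0.8338 L
= 834 cm³

834 cm³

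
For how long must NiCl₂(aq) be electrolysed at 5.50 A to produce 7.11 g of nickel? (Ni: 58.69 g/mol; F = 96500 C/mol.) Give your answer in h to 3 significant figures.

n(Ni) = 7.11 / 58.69 = 0.1211 mol
Ni²⁺ + 2e⁻ → Ni, so n(e⁻) = 2 × 0.1211 = 0.2422 mol
Q = 0.2422 × 96500 = 23370 C
t = Q / I = 23370 / 5.50 = 4249 s = 1.18 h

1.18 h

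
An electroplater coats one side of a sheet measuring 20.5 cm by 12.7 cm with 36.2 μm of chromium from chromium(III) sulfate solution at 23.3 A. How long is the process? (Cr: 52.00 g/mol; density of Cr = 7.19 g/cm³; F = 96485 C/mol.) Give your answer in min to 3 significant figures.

Plated area = 20.5 × 12.7 = 260.4 cm²
Volume = 260.4 × 36.2×10⁻⁴ cm = 0.9426 cm³
m(Cr) = 0.9426 × 7.19 = 6.777 g
n(Cr) = 6.777 / 52.00 = 0.1303 mol; n(e⁻) = 3 × 0.1303 = 0.3909 mol
Q = 0.3909 × 96485 = 37720 C
t = 37720 / 23.3 = 1619 s = 27.0 min

27.0 min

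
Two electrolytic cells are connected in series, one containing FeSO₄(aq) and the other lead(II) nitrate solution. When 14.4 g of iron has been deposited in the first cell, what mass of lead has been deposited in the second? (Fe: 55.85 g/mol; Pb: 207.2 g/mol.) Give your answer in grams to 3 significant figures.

53.4 g

n(Fe) = 14.4 / 55.85 = 0.2578 mol
Fe²⁺ + 2e⁻ → Fe, so n(e⁻) = 2 × 0.2578 = 0.5156 mol
Since the cells are in series, n(e⁻) in the Pb cell is also 0.5156 mol.
Pb²⁺ + 2e⁻ → Pb, so n(Pb) = 0.5156 / 2 = 0.2578 mol
m(Pb) = 0.2578 × 207.2 = 53.4 g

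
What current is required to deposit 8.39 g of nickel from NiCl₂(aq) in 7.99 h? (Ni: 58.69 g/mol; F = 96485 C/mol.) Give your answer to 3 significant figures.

n(Ni) = 8.39 / 58.69 = 0.1430 mol
Ni²⁺ + 2e⁻ → Ni, so n(e⁻) = 2 × 0.1430 = 0.2860 mol
Q = 0.2860 × 96485 = 27590 C
I = Q / t = 27590 / 28764 s = 0.959 A

0.959 A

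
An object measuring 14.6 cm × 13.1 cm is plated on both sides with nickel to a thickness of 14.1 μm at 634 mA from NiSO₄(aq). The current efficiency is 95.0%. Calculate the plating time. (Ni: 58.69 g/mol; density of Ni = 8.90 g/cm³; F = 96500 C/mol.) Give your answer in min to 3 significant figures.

437 min

Plated area = 2 × 14.6 × 13.1 = 382.5 cm²
Volume = 382.5 × 14.1×10⁻⁴ cm = 0.5393 cm³
m(Ni) = 0.5393 × 8.90 = 4.800 g
n(Ni) = 4.800 / 58.69 = 0.08179 mol; n(e⁻) = 2 × 0.08179 = 0.1636 mol
Q = 0.1636 × 96500 / 0.950 = 16620 C
t = 16620 / 0.634 = 26210 s = 437 min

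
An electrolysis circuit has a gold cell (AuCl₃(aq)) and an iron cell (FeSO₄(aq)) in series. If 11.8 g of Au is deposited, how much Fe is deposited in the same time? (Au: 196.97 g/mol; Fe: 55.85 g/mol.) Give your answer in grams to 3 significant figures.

5.02 g

n(Au) = 11.8 / 196.97 = 0.05991 mol
Au³⁺ + 3e⁻ → Au, so n(e⁻) = 3 × 0.05991 = 0.1797 mol
Since the cells are in series, n(e⁻) in the Fe cell is also 0.1797 mol.
Fe²⁺ + 2e⁻ → Fe, so n(Fe) = 0.1797 / 2 = 0.08985 mol
m(Fe) = 0.08985 × 55.85 = 5.02 g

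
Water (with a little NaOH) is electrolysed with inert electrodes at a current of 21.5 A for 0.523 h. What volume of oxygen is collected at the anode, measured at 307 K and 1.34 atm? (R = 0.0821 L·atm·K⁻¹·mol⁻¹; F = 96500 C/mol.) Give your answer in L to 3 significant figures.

Q = It = 21.5 × 1882.8 = 40480 C
n(e⁻) = 40480 / 96500 = 0.4195 mol
2H₂O → O₂ + 4H⁺ + 4e⁻, so n(O₂) = 0.4195 / 4 = 0.1049 mol
V = nRT/P = 0.1049 × 0.0821 × 307 / 1.34 = 1.973 L

1.97 L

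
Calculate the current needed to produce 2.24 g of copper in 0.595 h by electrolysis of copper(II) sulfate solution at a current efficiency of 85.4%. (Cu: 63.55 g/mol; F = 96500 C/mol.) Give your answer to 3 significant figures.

3.72 A

n(Cu) = 2.24 / 63.55 = 0.03525 mol
Cu²⁺ + 2e⁻ → Cu, so n(e⁻) = 2 × 0.03525 = 0.07050 mol
Q = 0.07050 × 96500 / 0.854 = 7966 C
I = Q / t = 7966 / 2142 s = 3.72 A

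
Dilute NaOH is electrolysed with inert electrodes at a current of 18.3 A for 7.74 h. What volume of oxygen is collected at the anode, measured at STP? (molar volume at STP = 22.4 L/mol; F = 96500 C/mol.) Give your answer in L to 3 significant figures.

29.6 L

Q = It = 18.3 × 27864 = 5.099×10^5 C
Moles of electrons = 5.099×10^5 / 96500 = 5.284 mol
2H₂O → O₂ + 4H⁺ + 4e⁻, so n(O₂) = 5.284 / 4 = 1.321 mol
V = 1.321 × 22.4 = 29.59 L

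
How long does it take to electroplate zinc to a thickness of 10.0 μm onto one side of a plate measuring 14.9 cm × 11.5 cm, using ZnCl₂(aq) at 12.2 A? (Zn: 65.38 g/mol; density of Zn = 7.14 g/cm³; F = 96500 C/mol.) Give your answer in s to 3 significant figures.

Plated area = 14.9 × 11.5 = 171.4 cm²
Volume = 171.4 × 10.0×10⁻⁴ cm = 0.1714 cm³
m(Zn) = 0.1714 × 7.14 = 1.224 g
n(Zn) = 1.224 / 65.38 = 0.01872 mol; n(e⁻) = 2 × 0.01872 = 0.03744 mol
Q = 0.03744 × 96500 = 3613 C
t = 3613 / 12.2 = 296.1 s

296 s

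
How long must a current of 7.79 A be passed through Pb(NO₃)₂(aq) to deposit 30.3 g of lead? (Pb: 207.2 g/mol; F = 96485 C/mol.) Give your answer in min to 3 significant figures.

60.4 min

n(Pb) = 30.3 / 207.2 = 0.1462 mol
Pb²⁺ + 2e⁻ → Pb, so n(e⁻) = 2 × 0.1462 = 0.2924 mol
Q = 0.2924 × 96485 = 28210 C
t = Q / I = 28210 / 7.79 = 3621 s = 60.4 min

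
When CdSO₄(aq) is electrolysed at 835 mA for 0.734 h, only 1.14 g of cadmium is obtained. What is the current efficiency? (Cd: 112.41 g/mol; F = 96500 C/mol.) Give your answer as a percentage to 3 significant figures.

Q = 0.835 × 2642.4 = 2206 C
n(e⁻) = 2206 / 96500 = 0.02286 mol
Cd²⁺ + 2e⁻ → Cd, so theoretical n(Cd) = 0.01143 mol → 1.285 g
Efficiency = 1.14 / 1.285 = 0.8872 = 88.7%

88.7%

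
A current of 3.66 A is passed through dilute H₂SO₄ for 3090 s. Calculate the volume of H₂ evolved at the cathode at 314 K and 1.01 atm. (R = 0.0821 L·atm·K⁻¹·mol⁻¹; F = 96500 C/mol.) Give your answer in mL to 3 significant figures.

1500 mL

Q = It = 3.66 × 3090 = 11310 C
n(e⁻) = Q/F = 11310/96500 = 0.1172 mol
2H⁺ + 2e⁻ → H₂, so n(H₂) = 0.1172 / 2 = 0.05860 mol
V = nRT/P = 0.05860 × 0.0821 × 314 / 1.01 = 1.496 L
= 1500 mL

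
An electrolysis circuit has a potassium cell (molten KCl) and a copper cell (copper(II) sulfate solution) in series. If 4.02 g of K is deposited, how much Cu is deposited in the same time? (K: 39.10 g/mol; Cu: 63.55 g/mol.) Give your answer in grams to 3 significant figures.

3.27 g

n(K) = 4.02 / 39.10 = 0.1028 mol
K⁺ + e⁻ → K, so n(e⁻) = 0.1028 mol
Since the cells are in series, n(e⁻) in the Cu cell is also 0.1028 mol.
Cu²⁺ + 2e⁻ → Cu, so n(Cu) = 0.1028 / 2 = 0.05140 mol
m(Cu) = 0.05140 × 63.55 = 3.27 g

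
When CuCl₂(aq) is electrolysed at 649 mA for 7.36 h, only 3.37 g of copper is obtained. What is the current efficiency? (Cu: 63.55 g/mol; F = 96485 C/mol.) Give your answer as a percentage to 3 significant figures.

59.5%

Q = 0.649 × 26496 = 17200 C
n(e⁻) = 17200 / 96485 = 0.1783 mol
Cu²⁺ + 2e⁻ → Cu, so theoretical n(Cu) = 0.08915 mol → 5.665 g
Efficiency = 3.37 / 5.665 = 0.5949 = 59.5%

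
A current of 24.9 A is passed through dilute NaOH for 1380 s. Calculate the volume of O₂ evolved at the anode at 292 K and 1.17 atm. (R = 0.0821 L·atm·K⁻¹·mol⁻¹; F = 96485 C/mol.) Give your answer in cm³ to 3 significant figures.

1820 cm³

Q = 24.9 A × 1380 s = 34360 C
n(e⁻) = Q/F = 34360/96485 = 0.3561 mol
2H₂O → O₂ + 4H⁺ + 4e⁻, so n(O₂) = 0.3561 / 4 = 0.08903 mol
V = nRT/P = 0.08903 × 0.0821 × 292 / 1.17 = 1.824 L
= 1820 cm³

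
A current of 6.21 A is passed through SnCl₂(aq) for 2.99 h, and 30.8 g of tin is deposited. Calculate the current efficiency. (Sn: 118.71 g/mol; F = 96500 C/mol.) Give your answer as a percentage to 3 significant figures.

Q = 6.21 × 10764 = 66840 C
n(e⁻) = 66840 / 96500 = 0.6926 mol
Sn²⁺ + 2e⁻ → Sn, so theoretical n(Sn) = 0.3463 mol → 41.11 g
Efficiency = 30.8 / 41.11 = 0.7492 = 74.9%

74.9%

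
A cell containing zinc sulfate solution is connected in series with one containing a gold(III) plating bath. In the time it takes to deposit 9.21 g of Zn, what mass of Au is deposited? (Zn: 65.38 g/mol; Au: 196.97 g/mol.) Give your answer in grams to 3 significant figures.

n(Zn) = 9.21 / 65.38 = 0.1409 mol
Zn²⁺ + 2e⁻ → Zn, so n(e⁻) = 2 × 0.1409 = 0.2818 mol
Same current for the same time ⇒ same n(e⁻) = 0.2818 mol in both cells.
Au³⁺ + 3e⁻ → Au, so n(Au) = 0.2818 / 3 = 0.09393 mol
m(Au) = 0.09393 × 196.97 = 18.5 g

18.5 g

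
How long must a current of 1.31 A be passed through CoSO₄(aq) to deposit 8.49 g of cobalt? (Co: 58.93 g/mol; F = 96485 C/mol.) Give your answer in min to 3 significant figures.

354 min

n(Co) = 8.49 / 58.93 = 0.1441 mol
Co²⁺ + 2e⁻ → Co, so n(e⁻) = 2 × 0.1441 = 0.2882 mol
Q = 0.2882 × 96485 = 27810 C
t = Q / I = 27810 / 1.31 = 21230 s = 354 min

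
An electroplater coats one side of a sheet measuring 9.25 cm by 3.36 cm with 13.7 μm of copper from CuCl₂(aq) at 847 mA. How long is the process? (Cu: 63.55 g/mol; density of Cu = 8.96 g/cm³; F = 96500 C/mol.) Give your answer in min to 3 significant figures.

Plated area = 9.25 × 3.36 = 31.08 cm²
Volume = 31.08 × 13.7×10⁻⁴ cm = 0.04258 cm³
m(Cu) = 0.04258 × 8.96 = 0.3815 g
n(Cu) = 0.3815 / 63.55 = 0.006003 mol; n(e⁻) = 2 × 0.006003 = 0.01201 mol
Q = 0.01201 × 96500 = 1159 C
t = 1159 / 0.847 = 1368 s = 22.8 min

22.8 min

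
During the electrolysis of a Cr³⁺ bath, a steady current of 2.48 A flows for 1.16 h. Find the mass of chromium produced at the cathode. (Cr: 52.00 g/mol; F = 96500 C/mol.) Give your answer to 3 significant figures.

1.86 g

Charge passed = 2.48 × 4176 = 10360 C
n(e⁻) = 10360 / 96500 = 0.1074 mol
Cr³⁺ + 3e⁻ → Cr, so n(Cr) = 0.1074 / 3 = 0.03580 mol
m = 0.03580 × 52.00 = 1.86 g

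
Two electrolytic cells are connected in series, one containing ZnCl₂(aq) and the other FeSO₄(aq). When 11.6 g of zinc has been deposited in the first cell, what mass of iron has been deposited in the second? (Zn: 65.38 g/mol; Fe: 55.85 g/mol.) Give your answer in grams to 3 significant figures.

n(Zn) = 11.6 / 65.38 = 0.1774 mol
Zn²⁺ + 2e⁻ → Zn, so n(e⁻) = 2 × 0.1774 = 0.3548 mol
In series, the same 0.3548 mol of electrons flows through the second cell.
Fe²⁺ + 2e⁻ → Fe, so n(Fe) = 0.3548 / 2 = 0.1774 mol
m(Fe) = 0.1774 × 55.85 = 9.91 g

9.91 g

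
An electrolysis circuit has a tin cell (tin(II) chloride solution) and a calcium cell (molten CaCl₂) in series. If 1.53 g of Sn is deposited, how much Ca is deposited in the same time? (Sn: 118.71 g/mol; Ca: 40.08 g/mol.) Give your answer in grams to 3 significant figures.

0.517 g

n(Sn) = 1.53 / 118.71 = 0.01289 mol
Sn²⁺ + 2e⁻ → Sn, so n(e⁻) = 2 × 0.01289 = 0.02578 mol
Since the cells are in series, n(e⁻) in the Ca cell is also 0.02578 mol.
Ca²⁺ + 2e⁻ → Ca, so n(Ca) = 0.02578 / 2 = 0.01289 mol
m(Ca) = 0.01289 × 40.08 = 0.517 g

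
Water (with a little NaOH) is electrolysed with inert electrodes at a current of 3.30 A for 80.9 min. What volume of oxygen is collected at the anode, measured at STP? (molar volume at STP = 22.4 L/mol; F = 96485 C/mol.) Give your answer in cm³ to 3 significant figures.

Q = It = 3.30 × 4854 = 16020 C
Moles of electrons = 16020 / 96485 = 0.1660 mol
2H₂O → O₂ + 4H⁺ + 4e⁻, so n(O₂) = 0.1660 / 4 = 0.04150 mol
V = 0.04150 × 22.4 = 0.9296 L
= 930 cm³

930 cm³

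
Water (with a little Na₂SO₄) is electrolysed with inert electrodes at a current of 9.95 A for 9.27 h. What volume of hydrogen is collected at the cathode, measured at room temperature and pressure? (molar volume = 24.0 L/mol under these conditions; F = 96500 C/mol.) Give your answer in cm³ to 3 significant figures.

Q = It = 9.95 × 33372 = 3.321×10^5 C
n(e⁻) = Q/F = 3.321×10^5/96500 = 3.441 mol
2H⁺ + 2e⁻ → H₂, so n(H₂) = 3.441 / 2 = 1.721 mol
V = 1.721 × 24.0 = 41.30 L
= 41300 cm³

41300 cm³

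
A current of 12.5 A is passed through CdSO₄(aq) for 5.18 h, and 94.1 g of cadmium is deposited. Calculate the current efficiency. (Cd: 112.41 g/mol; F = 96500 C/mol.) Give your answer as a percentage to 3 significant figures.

69.3%

Q = 12.5 × 18648 = 2.331×10^5 C
n(e⁻) = 2.331×10^5 / 96500 = 2.416 mol
Cd²⁺ + 2e⁻ → Cd, so theoretical n(Cd) = 1.208 mol → 135.8 g
Efficiency = 94.1 / 135.8 = 0.6929 = 69.3%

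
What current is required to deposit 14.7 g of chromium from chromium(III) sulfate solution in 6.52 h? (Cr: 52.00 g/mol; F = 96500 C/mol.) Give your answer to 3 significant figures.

3.49 A

n(Cr) = 14.7 / 52.00 = 0.2827 mol
Cr³⁺ + 3e⁻ → Cr, so n(e⁻) = 3 × 0.2827 = 0.8481 mol
Q = 0.8481 × 96500 = 81840 C
I = Q / t = 81840 / 23472 s = 3.49 A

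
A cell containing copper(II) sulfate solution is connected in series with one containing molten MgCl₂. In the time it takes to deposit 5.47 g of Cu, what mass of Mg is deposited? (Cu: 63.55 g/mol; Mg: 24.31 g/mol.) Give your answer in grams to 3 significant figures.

n(Cu) = 5.47 / 63.55 = 0.08607 mol
Cu²⁺ + 2e⁻ → Cu, so n(e⁻) = 2 × 0.08607 = 0.1721 mol
In series, the same 0.1721 mol of electrons flows through the second cell.
Mg²⁺ + 2e⁻ → Mg, so n(Mg) = 0.1721 / 2 = 0.08605 mol
m(Mg) = 0.08605 × 24.31 = 2.09 g

2.09 g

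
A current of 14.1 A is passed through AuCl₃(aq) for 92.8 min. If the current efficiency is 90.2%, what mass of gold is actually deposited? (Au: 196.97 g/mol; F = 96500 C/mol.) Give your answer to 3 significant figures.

48.2 g

Q = 14.1 × 5568 = 78510 C
n(e⁻) = 78510 / 96500 = 0.8136 mol
Au³⁺ + 3e⁻ → Au, so theoretical m(Au) = 0.2712 × 196.97 = 53.42 g
Actual mass = 90.2% × 53.42 = 48.2 g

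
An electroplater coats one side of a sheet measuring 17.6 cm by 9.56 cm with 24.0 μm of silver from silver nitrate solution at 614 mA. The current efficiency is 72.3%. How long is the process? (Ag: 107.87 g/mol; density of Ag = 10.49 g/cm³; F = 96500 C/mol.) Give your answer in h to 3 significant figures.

2.37 h

Plated area = 17.6 × 9.56 = 168.3 cm²
Volume = 168.3 × 24.0×10⁻⁴ cm = 0.4039 cm³
m(Ag) = 0.4039 × 10.49 = 4.237 g
n(Ag) = 4.237 / 107.87 = 0.03928 mol; n(e⁻) = 0.03928 mol
Q = 0.03928 × 96500 / 0.723 = 5243 C
t = 5243 / 0.614 = 8539 s = 2.37 h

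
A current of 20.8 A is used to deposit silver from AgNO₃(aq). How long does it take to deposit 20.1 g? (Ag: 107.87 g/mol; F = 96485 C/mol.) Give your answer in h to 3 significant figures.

0.240 h

n(Ag) = 20.1 / 107.87 = 0.1863 mol
Ag⁺ + e⁻ → Ag, so n(e⁻) = 0.1863 mol
Q = 0.1863 × 96485 = 17980 C
t = Q / I = 17980 / 20.8 = 864.4 s = 0.240 h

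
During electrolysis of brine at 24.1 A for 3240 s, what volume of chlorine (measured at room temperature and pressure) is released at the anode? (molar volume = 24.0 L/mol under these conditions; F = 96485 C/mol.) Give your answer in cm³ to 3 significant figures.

Q = It = 24.1 × 3240 = 78080 C
Moles of electrons = 78080 / 96485 = 0.8092 mol
2Cl⁻ → Cl₂ + 2e⁻, so n(Cl₂) = 0.8092 / 2 = 0.4046 mol
V = 0.4046 × 24.0 = 9.710 L
= 9710 cm³

9710 cm³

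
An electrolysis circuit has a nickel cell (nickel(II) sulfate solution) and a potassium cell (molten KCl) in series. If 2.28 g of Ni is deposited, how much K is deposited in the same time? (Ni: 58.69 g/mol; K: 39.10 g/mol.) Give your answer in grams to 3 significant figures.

3.04 g

n(Ni) = 2.28 / 58.69 = 0.03885 mol
Ni²⁺ + 2e⁻ → Ni, so n(e⁻) = 2 × 0.03885 = 0.07770 mol
The cells are in series, so the same charge (and hence the same n(e⁻) = 0.07770 mol) passes through both.
K⁺ + e⁻ → K, so n(K) = 0.07770 mol
m(K) = 0.07770 × 39.10 = 3.04 g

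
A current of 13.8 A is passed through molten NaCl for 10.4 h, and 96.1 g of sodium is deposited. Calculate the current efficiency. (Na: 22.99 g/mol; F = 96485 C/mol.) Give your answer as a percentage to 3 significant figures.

Q = 13.8 × 37440 = 5.167×10^5 C
n(e⁻) = 5.167×10^5 / 96485 = 5.355 mol
Na⁺ + e⁻ → Na, so theoretical n(Na) = 5.355 mol → 123.1 g
Efficiency = 96.1 / 123.1 = 0.7807 = 78.1%

78.1%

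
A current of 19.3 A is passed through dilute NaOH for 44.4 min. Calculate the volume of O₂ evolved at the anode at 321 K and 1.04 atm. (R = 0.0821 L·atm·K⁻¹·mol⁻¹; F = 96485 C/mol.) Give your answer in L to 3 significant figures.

Q = It = 19.3 × 2664 = 51420 C
n(e⁻) = Q/F = 51420/96485 = 0.5329 mol
2H₂O → O₂ + 4H⁺ + 4e⁻, so n(O₂) = 0.5329 / 4 = 0.1332 mol
V = nRT/P = 0.1332 × 0.0821 × 321 / 1.04 = 3.375 L

3.38 L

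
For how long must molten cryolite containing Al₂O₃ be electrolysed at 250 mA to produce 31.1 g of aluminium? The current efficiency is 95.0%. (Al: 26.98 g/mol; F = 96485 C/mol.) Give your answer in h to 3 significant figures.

n(Al) = 31.1 / 26.98 = 1.153 mol
Al³⁺ + 3e⁻ → Al, so n(e⁻) = 3 × 1.153 = 3.459 mol
Q = 3.459 × 96485 / 0.950 = 3.513×10^5 C
t = Q / I = 3.513×10^5 / 0.250 = 1.405×10^6 s = 390 h

390 h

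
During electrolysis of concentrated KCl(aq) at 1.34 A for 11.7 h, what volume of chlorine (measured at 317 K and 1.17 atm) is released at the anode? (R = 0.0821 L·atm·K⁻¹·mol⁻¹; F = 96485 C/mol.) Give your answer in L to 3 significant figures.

Charge passed = 1.34 × 42120 = 56440 C
n(e⁻) = 56440 / 96485 = 0.5850 mol
2Cl⁻ → Cl₂ + 2e⁻, so n(Cl₂) = 0.5850 / 2 = 0.2925 mol
V = nRT/P = 0.2925 × 0.0821 × 317 / 1.17 = 6.506 L

6.51 L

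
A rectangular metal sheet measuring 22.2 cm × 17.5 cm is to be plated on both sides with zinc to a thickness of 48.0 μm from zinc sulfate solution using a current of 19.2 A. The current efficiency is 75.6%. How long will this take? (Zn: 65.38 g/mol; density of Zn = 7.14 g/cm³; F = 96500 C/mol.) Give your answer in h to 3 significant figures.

1.50 h

Plated area = 2 × 22.2 × 17.5 = 777.0 cm²
Volume = 777.0 × 48.0×10⁻⁴ cm = 3.730 cm³
m(Zn) = 3.730 × 7.14 = 26.63 g
n(Zn) = 26.63 / 65.38 = 0.4073 mol; n(e⁻) = 2 × 0.4073 = 0.8146 mol
Q = 0.8146 × 96500 / 0.756 = 1.040×10^5 C
t = 1.040×10^5 / 19.2 = 5417 s = 1.50 h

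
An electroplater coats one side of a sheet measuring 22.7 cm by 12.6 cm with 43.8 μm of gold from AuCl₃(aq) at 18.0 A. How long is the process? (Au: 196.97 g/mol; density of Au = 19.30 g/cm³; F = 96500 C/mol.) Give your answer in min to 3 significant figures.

Plated area = 22.7 × 12.6 = 286.0 cm²
Volume = 286.0 × 43.8×10⁻⁴ cm = 1.253 cm³
m(Au) = 1.253 × 19.30 = 24.18 g
n(Au) = 24.18 / 196.97 = 0.1228 mol; n(e⁻) = 3 × 0.1228 = 0.3684 mol
Q = 0.3684 × 96500 = 35550 C
t = 35550 / 18.0 = 1975 s = 32.9 min

32.9 min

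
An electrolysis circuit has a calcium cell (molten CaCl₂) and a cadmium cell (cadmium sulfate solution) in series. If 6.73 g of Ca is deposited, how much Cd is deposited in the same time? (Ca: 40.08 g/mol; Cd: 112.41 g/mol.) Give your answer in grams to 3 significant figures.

18.9 g

n(Ca) = 6.73 / 40.08 = 0.1679 mol
Ca²⁺ + 2e⁻ → Ca, so n(e⁻) = 2 × 0.1679 = 0.3358 mol
In series, the same 0.3358 mol of electrons flows through the second cell.
Cd²⁺ + 2e⁻ → Cd, so n(Cd) = 0.3358 / 2 = 0.1679 mol
m(Cd) = 0.1679 × 112.41 = 18.9 g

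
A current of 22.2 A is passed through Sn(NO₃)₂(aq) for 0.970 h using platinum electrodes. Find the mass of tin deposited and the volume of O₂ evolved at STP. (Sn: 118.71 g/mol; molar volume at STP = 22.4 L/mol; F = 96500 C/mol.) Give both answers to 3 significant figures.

Q = 22.2 × 3492 = 77520 C; n(e⁻) = 77520 / 96500 = 0.8033 mol
Cathode: Sn²⁺ + 2e⁻ → Sn → n(Sn) = 0.8033/2 = 0.4017 mol → 47.7 g
Anode: 2H₂O → O₂ + 4H⁺ + 4e⁻ → n(O₂) = 0.8033/4 = 0.2008 mol → 4.50 L

47.7 g Sn; 4.50 L O₂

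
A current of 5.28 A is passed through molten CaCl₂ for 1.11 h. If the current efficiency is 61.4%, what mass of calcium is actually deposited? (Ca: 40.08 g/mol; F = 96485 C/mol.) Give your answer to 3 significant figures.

Q = 5.28 × 3996 = 21100 C
n(e⁻) = 21100 / 96485 = 0.2187 mol
Ca²⁺ + 2e⁻ → Ca, so theoretical m(Ca) = 0.1094 × 40.08 = 4.385 g
Actual mass = 61.4% × 4.385 = 2.69 g

2.69 g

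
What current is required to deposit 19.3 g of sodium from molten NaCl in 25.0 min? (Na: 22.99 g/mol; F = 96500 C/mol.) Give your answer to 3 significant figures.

54.0 A

n(Na) = 19.3 / 22.99 = 0.8395 mol
Na⁺ + e⁻ → Na, so n(e⁻) = 0.8395 mol
Q = 0.8395 × 96500 = 81010 C
I = Q / t = 81010 / 1500 s = 54.0 A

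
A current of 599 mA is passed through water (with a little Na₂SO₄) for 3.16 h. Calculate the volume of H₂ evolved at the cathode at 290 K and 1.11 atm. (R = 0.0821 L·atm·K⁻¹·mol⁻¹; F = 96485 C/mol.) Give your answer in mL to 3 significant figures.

757 mL

Q = 0.599 A × 11376 s = 6814 C
n(e⁻) = Q/F = 6814/96485 = 0.07062 mol
2H⁺ + 2e⁻ → H₂, so n(H₂) = 0.07062 / 2 = 0.03531 mol
V = nRT/P = 0.03531 × 0.0821 × 290 / 1.11 = 0.7574 L
= 757 mL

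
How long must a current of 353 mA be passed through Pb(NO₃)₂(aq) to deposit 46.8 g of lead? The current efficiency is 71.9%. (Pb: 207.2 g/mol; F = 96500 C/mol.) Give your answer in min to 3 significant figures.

2860 min

n(Pb) = 46.8 / 207.2 = 0.2259 mol
Pb²⁺ + 2e⁻ → Pb, so n(e⁻) = 2 × 0.2259 = 0.4518 mol
Q = 0.4518 × 96500 / 0.719 = 60640 C
t = Q / I = 60640 / 0.353 = 1.718×10^5 s = 2860 min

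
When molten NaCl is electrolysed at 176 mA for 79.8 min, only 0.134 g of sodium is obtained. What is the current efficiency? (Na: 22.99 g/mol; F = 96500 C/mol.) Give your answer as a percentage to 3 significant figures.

66.7%

Q = 0.176 × 4788 = 842.7 C
n(e⁻) = 842.7 / 96500 = 0.008733 mol
Na⁺ + e⁻ → Na, so theoretical n(Na) = 0.008733 mol → 0.2008 g
Efficiency = 0.134 / 0.2008 = 0.6673 = 66.7%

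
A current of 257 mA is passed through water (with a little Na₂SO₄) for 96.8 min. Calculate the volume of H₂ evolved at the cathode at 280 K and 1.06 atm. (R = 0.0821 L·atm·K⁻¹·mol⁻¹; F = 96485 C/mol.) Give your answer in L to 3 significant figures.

Charge passed = 0.257 × 5808 = 1493 C
n(e⁻) = 1493 / 96485 = 0.01547 mol
2H⁺ + 2e⁻ → H₂, so n(H₂) = 0.01547 / 2 = 0.007735 mol
V = nRT/P = 0.007735 × 0.0821 × 280 / 1.06 = 0.1677 L

0.168 L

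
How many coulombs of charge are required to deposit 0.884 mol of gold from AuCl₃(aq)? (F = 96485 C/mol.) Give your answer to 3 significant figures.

Au³⁺ + 3e⁻ → Au, so n(e⁻) = 3 × 0.884 = 2.652 mol
Q = 2.652 × 96485 = 2.559×10^5 C

2.56×10^5 C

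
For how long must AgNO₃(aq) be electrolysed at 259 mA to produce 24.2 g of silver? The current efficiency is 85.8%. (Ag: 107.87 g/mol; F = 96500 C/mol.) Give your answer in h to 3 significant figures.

27.1 h

n(Ag) = 24.2 / 107.87 = 0.2243 mol
Ag⁺ + e⁻ → Ag, so n(e⁻) = 0.2243 mol
Q = 0.2243 × 96500 / 0.858 = 25230 C
t = Q / I = 25230 / 0.259 = 97410 s = 27.1 h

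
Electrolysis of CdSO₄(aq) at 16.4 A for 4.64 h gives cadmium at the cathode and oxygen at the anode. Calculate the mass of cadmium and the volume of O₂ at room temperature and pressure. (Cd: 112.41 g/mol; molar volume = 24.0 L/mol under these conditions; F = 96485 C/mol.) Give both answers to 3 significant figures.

Q = 16.4 × 16704 = 2.739×10^5 C; n(e⁻) = 2.739×10^5 / 96485 = 2.839 mol
Cathode: Cd²⁺ + 2e⁻ → Cd → n(Cd) = 2.839/2 = 1.420 mol → 160 g
Anode: 2H₂O → O₂ + 4H⁺ + 4e⁻ → n(O₂) = 2.839/4 = 0.7098 mol → 17.0 L

160 g Cd; 17.0 L O₂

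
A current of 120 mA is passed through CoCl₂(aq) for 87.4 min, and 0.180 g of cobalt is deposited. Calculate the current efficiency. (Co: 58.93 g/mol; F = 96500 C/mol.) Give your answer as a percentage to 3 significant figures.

Q = 0.120 × 5244 = 629.3 C
n(e⁻) = 629.3 / 96500 = 0.006521 mol
Co²⁺ + 2e⁻ → Co, so theoretical n(Co) = 0.003261 mol → 0.1922 g
Efficiency = 0.180 / 0.1922 = 0.9365 = 93.7%

93.7%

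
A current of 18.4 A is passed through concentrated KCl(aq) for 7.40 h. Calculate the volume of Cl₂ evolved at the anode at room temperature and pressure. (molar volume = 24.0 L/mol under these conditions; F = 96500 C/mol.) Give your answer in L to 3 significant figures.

61.0 L

Q = 18.4 A × 26640 s = 4.902×10^5 C
n(e⁻) = 4.902×10^5 / 96500 = 5.080 mol
2Cl⁻ → Cl₂ + 2e⁻, so n(Cl₂) = 5.080 / 2 = 2.540 mol
V = 2.540 × 24.0 = 60.96 L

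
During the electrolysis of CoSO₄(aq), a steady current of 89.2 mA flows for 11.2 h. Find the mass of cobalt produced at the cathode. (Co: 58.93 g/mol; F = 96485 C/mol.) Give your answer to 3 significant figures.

Q = It = 0.0892 × 40320 = 3597 C
Moles of electrons = 3597 / 96485 = 0.03728 mol
Co²⁺ + 2e⁻ → Co, so n(Co) = 0.03728 / 2 = 0.01864 mol
m = 0.01864 × 58.93 = 1.10 g

1.10 g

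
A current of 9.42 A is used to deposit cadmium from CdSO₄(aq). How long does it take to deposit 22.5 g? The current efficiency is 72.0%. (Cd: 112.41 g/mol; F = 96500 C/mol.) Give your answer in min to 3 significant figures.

94.9 min

n(Cd) = 22.5 / 112.41 = 0.2002 mol
Cd²⁺ + 2e⁻ → Cd, so n(e⁻) = 2 × 0.2002 = 0.4004 mol
Q = 0.4004 × 96500 / 0.720 = 53660 C
t = Q / I = 53660 / 9.42 = 5696 s = 94.9 min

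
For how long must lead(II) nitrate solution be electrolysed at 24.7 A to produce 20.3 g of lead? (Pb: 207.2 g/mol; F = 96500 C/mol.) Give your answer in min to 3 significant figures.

n(Pb) = 20.3 / 207.2 = 0.09797 mol
Pb²⁺ + 2e⁻ → Pb, so n(e⁻) = 2 × 0.09797 = 0.1959 mol
Q = 0.1959 × 96500 = 18900 C
t = Q / I = 18900 / 24.7 = 765.2 s = 12.8 min

12.8 min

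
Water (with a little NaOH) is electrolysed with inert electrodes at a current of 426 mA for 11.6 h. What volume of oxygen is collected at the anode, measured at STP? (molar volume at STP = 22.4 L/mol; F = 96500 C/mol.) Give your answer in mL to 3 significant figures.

Charge passed = 0.426 × 41760 = 17790 C
n(e⁻) = Q/F = 17790/96500 = 0.1844 mol
2H₂O → O₂ + 4H⁺ + 4e⁻, so n(O₂) = 0.1844 / 4 = 0.04610 mol
V = 0.04610 × 22.4 = 1.033 L
= 1030 mL

1030 mL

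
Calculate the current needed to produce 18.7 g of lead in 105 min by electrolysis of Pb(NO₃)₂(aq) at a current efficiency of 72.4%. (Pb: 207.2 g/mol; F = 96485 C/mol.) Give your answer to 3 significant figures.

3.82 A

n(Pb) = 18.7 / 207.2 = 0.09025 mol
Pb²⁺ + 2e⁻ → Pb, so n(e⁻) = 2 × 0.09025 = 0.1805 mol
Q = 0.1805 × 96485 / 0.724 = 24050 C
I = Q / t = 24050 / 6300 s = 3.82 A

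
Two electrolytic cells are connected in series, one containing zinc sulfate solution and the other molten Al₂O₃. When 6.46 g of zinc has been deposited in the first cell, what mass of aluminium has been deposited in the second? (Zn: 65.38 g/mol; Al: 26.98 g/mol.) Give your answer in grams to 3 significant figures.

1.78 g

n(Zn) = 6.46 / 65.38 = 0.09881 mol
Zn²⁺ + 2e⁻ → Zn, so n(e⁻) = 2 × 0.09881 = 0.1976 mol
Same current for the same time ⇒ same n(e⁻) = 0.1976 mol in both cells.
Al³⁺ + 3e⁻ → Al, so n(Al) = 0.1976 / 3 = 0.06587 mol
m(Al) = 0.06587 × 26.98 = 1.78 g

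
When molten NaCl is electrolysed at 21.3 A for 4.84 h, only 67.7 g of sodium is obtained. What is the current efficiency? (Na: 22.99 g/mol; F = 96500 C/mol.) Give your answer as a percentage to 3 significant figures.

Q = 21.3 × 17424 = 3.711×10^5 C
n(e⁻) = 3.711×10^5 / 96500 = 3.846 mol
Na⁺ + e⁻ → Na, so theoretical n(Na) = 3.846 mol → 88.42 g
Efficiency = 67.7 / 88.42 = 0.7657 = 76.6%

76.6%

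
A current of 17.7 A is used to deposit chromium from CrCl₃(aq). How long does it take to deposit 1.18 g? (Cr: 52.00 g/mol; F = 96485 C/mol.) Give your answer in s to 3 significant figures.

371 s

n(Cr) = 1.18 / 52.00 = 0.02269 mol
Cr³⁺ + 3e⁻ → Cr, so n(e⁻) = 3 × 0.02269 = 0.06807 mol
Q = 0.06807 × 96485 = 6568 C
t = Q / I = 6568 / 17.7 = 371.1 s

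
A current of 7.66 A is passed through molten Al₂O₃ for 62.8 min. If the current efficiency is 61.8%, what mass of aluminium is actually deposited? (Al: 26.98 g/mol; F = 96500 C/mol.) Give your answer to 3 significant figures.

Q = 7.66 × 3768 = 28860 C
n(e⁻) = 28860 / 96500 = 0.2991 mol
Al³⁺ + 3e⁻ → Al, so theoretical m(Al) = 0.09970 × 26.98 = 2.690 g
Actual mass = 61.8% × 2.690 = 1.66 g

1.66 g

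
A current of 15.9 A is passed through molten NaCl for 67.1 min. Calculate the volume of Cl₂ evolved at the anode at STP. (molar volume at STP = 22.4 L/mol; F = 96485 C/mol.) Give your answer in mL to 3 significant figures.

7430 mL

Q = 15.9 A × 4026 s = 64010 C
n(e⁻) = Q/F = 64010/96485 = 0.6634 mol
2Cl⁻ → Cl₂ + 2e⁻, so n(Cl₂) = 0.6634 / 2 = 0.3317 mol
V = 0.3317 × 22.4 = 7.430 L
= 7430 mL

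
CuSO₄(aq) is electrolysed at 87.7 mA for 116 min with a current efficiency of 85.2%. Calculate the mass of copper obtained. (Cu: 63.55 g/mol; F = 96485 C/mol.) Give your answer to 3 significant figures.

Q = 0.0877 × 6960 = 610.4 C
n(e⁻) = 610.4 / 96485 = 0.006326 mol
Cu²⁺ + 2e⁻ → Cu, so theoretical m(Cu) = 0.003163 × 63.55 = 0.2010 g
Actual mass = 85.2% × 0.2010 = 0.171 g

0.171 g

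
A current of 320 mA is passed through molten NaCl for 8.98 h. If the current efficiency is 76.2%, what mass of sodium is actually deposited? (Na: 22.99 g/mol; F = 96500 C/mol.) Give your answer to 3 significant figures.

1.88 g

Q = 0.320 × 32328 = 10340 C
n(e⁻) = 10340 / 96500 = 0.1072 mol
Na⁺ + e⁻ → Na, so theoretical m(Na) = 0.1072 × 22.99 = 2.465 g
Actual mass = 76.2% × 2.465 = 1.88 g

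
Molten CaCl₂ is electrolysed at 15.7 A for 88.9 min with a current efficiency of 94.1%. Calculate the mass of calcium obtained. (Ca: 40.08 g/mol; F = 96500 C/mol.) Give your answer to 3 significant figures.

Q = 15.7 × 5334 = 83740 C
n(e⁻) = 83740 / 96500 = 0.8678 mol
Ca²⁺ + 2e⁻ → Ca, so theoretical m(Ca) = 0.4339 × 40.08 = 17.39 g
Actual mass = 94.1% × 17.39 = 16.4 g

16.4 g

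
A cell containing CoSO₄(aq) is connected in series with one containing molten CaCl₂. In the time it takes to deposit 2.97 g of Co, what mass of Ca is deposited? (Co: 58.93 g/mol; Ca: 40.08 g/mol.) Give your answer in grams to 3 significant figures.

2.02 g

n(Co) = 2.97 / 58.93 = 0.05040 mol
Co²⁺ + 2e⁻ → Co, so n(e⁻) = 2 × 0.05040 = 0.1008 mol
Same current for the same time ⇒ same n(e⁻) = 0.1008 mol in both cells.
Ca²⁺ + 2e⁻ → Ca, so n(Ca) = 0.1008 / 2 = 0.05040 mol
m(Ca) = 0.05040 × 40.08 = 2.02 g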